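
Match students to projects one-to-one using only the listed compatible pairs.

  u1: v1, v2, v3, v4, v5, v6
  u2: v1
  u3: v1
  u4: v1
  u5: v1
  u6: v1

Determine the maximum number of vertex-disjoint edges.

2

Unit-capacity flow: source→left, listed edges, right→sink; max matching = max flow.
Augmenting path u1→v1 (+1); matched 1.
Augmenting path u2→v1→u1→v2 (+1); matched 2.
No augmenting path remains; maximum matching = 2.
König certificate: {u1, v1} is a vertex cover of size 2 (every listed pair touches it), so no matching can be larger.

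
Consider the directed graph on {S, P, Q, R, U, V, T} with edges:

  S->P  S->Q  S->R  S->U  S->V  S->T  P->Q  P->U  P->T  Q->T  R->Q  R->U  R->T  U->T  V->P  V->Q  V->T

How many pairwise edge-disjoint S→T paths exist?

Assign every edge capacity 1; by Menger, the answer equals the max flow.
Path S→T (+1); total 1.
Path S→P→T (+1); total 2.
Path S→Q→T (+1); total 3.
Path S→R→T (+1); total 4.
Path S→U→T (+1); total 5.
Path S→V→T (+1); total 6.
No residual S→T path; max flow = 6.
Certifying cut of size 6: {S→P, S→Q, S→R, S→T, S→U, S→V}.

6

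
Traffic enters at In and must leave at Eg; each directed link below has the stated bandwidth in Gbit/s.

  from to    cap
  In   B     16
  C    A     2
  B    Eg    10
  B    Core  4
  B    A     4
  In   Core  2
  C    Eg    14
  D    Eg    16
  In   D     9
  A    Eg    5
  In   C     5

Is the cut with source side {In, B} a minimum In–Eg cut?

No — its capacity is 34, but the minimum cut has capacity 28.

Given cut capacity: 5 + 2 + 9 + 4 + 4 + 10 = 34.
Augment In→B→Eg: bottleneck 10, flow now 10.
Augment In→C→Eg: bottleneck 5, flow now 15.
Augment In→D→Eg: bottleneck 9, flow now 24.
Augment In→B→A→Eg: bottleneck 4, flow now 28.
No augmenting path remains; maximum flow = 28.
In the residual graph, reachable from In: {In, B, Core}.
Min-cut edges: In→C (5), In→D (9), B→A (4), B→Eg (10); capacity 5 + 9 + 4 + 10 = 28.
Cut capacity 34 exceeds the max flow 28, so it is not minimum.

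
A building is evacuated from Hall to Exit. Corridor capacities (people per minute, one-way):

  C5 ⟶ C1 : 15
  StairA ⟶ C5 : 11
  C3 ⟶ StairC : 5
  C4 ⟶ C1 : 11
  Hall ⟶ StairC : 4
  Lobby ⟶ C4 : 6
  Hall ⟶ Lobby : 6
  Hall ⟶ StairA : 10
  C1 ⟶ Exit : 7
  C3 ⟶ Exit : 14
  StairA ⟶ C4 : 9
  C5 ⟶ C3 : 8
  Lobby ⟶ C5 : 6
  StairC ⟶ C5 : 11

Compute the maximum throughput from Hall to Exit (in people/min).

15

Augment Hall→StairC→C5→C3→Exit: bottleneck 4, flow now 4.
Augment Hall→StairA→C5→C3→Exit: bottleneck 4, flow now 8.
Augment Hall→StairA→C5→C1→Exit: bottleneck 6, flow now 14.
Augment Hall→Lobby→C5→C1→Exit: bottleneck 1, flow now 15.
No augmenting path remains; maximum flow = 15.
In the residual graph, reachable from Hall: {Hall, StairC, StairA, Lobby, C5, C4, C1}.
Min-cut edges: C5→C3 (8), C1→Exit (7); capacity 8 + 7 = 15.
This cut is saturated, so no flow can exceed 15.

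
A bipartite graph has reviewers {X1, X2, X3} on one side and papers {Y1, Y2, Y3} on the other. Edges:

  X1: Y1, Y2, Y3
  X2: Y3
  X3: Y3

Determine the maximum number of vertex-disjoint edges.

2

Unit-capacity flow: source→left, listed edges, right→sink; max matching = max flow.
Augmenting path X1→Y1 (+1); matched 1.
Augmenting path X2→Y3 (+1); matched 2.
No augmenting path remains; maximum matching = 2.
König certificate: {X1, Y3} is a vertex cover of size 2 (every listed pair touches it), so no matching can be larger.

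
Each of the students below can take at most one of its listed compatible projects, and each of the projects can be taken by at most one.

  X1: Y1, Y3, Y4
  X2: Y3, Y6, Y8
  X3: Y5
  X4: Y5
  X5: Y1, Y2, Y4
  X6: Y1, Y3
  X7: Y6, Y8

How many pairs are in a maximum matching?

6

Unit-capacity flow: source→left, listed edges, right→sink; max matching = max flow.
Augmenting path X1→Y1 (+1); matched 1.
Augmenting path X2→Y3 (+1); matched 2.
Augmenting path X3→Y5 (+1); matched 3.
Augmenting path X5→Y2 (+1); matched 4.
Augmenting path X7→Y6 (+1); matched 5.
Augmenting path X6→Y1→X1→Y4 (+1); matched 6.
No augmenting path remains; maximum matching = 6.
König certificate: {X1, X2, X5, X6, X7, Y5} is a vertex cover of size 6 (every listed pair touches it), so no matching can be larger.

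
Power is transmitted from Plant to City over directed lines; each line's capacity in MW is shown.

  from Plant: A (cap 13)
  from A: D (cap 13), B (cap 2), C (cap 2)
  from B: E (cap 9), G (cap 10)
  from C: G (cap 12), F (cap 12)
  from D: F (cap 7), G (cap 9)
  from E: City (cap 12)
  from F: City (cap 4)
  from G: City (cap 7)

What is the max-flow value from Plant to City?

Augment Plant→A→B→E→City: bottleneck 2, flow now 2.
Augment Plant→A→C→F→City: bottleneck 2, flow now 4.
Augment Plant→A→D→F→City: bottleneck 2, flow now 6.
Augment Plant→A→D→G→City: bottleneck 7, flow now 13.
No augmenting path remains; maximum flow = 13.
In the residual graph, reachable from Plant: {Plant}.
Min-cut edges: Plant→A (13); capacity 13 = 13.
This cut is saturated, so no flow can exceed 13.

13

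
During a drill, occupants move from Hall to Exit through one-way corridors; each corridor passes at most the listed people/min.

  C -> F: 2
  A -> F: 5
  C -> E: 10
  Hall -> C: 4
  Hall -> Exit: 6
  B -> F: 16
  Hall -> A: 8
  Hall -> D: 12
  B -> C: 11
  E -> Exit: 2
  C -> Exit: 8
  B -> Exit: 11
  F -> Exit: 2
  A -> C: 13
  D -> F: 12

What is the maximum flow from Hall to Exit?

Augment Hall→Exit: bottleneck 6, flow now 6.
Augment Hall→C→Exit: bottleneck 4, flow now 10.
Augment Hall→A→C→Exit: bottleneck 4, flow now 14.
Augment Hall→A→F→Exit: bottleneck 2, flow now 16.
Augment Hall→A→C→E→Exit: bottleneck 2, flow now 18.
No augmenting path remains; maximum flow = 18.
In the residual graph, reachable from Hall: {Hall, A, C, D, E, F}.
Min-cut edges: Hall→Exit (6), C→Exit (8), E→Exit (2), F→Exit (2); capacity 6 + 8 + 2 + 2 = 18.
This cut is saturated, so no flow can exceed 18.

18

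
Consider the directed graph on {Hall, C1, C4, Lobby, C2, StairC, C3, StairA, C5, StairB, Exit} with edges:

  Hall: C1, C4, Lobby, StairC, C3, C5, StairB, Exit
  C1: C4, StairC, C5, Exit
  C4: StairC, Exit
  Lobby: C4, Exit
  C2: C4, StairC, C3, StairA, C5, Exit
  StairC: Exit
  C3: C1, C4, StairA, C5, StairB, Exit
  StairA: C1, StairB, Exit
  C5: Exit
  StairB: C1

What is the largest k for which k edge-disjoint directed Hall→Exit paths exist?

7

Assign every edge capacity 1; by Menger, the answer equals the max flow.
Path Hall→Exit (+1); total 1.
Path Hall→C1→Exit (+1); total 2.
Path Hall→C4→Exit (+1); total 3.
Path Hall→Lobby→Exit (+1); total 4.
Path Hall→StairC→Exit (+1); total 5.
Path Hall→C3→Exit (+1); total 6.
Path Hall→C5→Exit (+1); total 7.
No residual Hall→Exit path; max flow = 7.
Certifying cut of size 7: {C1→Exit, C4→Exit, C5→Exit, Hall→C3, Hall→Exit, Hall→Lobby, StairC→Exit}.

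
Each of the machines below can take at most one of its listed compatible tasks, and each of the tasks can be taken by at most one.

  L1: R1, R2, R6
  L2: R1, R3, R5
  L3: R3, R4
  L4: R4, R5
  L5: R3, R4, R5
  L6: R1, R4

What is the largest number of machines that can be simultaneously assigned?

Unit-capacity flow: source→left, listed edges, right→sink; max matching = max flow.
Augmenting path L1→R1 (+1); matched 1.
Augmenting path L2→R3 (+1); matched 2.
Augmenting path L3→R4 (+1); matched 3.
Augmenting path L4→R5 (+1); matched 4.
Augmenting path L6→R1→L1→R2 (+1); matched 5.
No augmenting path remains; maximum matching = 5.
König certificate: {L1, R1, R3, R4, R5} is a vertex cover of size 5 (every listed pair touches it), so no matching can be larger.

5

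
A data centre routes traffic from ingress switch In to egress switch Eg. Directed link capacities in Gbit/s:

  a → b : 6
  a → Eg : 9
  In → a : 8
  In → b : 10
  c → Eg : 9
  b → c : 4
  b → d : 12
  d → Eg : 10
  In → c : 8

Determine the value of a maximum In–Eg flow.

26

Augment In→a→Eg: bottleneck 8, flow now 8.
Augment In→c→Eg: bottleneck 8, flow now 16.
Augment In→b→c→Eg: bottleneck 1, flow now 17.
Augment In→b→d→Eg: bottleneck 9, flow now 26.
No augmenting path remains; maximum flow = 26.
In the residual graph, reachable from In: {In}.
Min-cut edges: In→a (8), In→b (10), In→c (8); capacity 8 + 10 + 8 = 26.
This cut is saturated, so no flow can exceed 26.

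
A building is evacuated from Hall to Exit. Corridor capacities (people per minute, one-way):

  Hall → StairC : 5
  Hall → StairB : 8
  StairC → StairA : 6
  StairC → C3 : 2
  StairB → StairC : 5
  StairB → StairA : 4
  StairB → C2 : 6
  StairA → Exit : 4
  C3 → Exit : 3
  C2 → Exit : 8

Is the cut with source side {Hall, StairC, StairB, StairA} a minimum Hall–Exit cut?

Yes — it is a minimum cut (capacity 12).

Given cut capacity: 2 + 6 + 4 = 12.
Augment Hall→StairC→StairA→Exit: bottleneck 4, flow now 4.
Augment Hall→StairC→C3→Exit: bottleneck 1, flow now 5.
Augment Hall→StairB→C2→Exit: bottleneck 6, flow now 11.
Augment Hall→StairB→StairC→C3→Exit: bottleneck 1, flow now 12.
No augmenting path remains; maximum flow = 12.
Cut capacity 12 equals the max flow, so it is a minimum cut.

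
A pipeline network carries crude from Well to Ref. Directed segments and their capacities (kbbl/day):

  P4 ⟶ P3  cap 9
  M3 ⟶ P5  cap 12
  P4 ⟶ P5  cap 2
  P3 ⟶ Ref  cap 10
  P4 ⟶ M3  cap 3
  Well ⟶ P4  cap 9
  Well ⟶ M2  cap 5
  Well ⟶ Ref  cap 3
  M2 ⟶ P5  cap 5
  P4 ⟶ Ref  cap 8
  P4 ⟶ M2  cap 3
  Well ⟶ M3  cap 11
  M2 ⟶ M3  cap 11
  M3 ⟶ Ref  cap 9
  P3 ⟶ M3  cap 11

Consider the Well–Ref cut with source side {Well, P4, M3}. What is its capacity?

Edges leaving {Well, P4, M3}: Well→M2 (5), Well→Ref (3), P4→M2 (3), P4→P3 (9), P4→P5 (2), P4→Ref (8), M3→P5 (12), M3→Ref (9).
Cut capacity = 5 + 3 + 3 + 9 + 2 + 8 + 12 + 9 = 51.

51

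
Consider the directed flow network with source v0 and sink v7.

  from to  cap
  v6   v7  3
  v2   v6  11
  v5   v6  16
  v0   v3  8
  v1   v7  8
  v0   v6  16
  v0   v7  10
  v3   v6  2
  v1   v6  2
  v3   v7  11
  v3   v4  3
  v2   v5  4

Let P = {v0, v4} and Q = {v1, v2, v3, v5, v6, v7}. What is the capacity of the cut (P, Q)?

34

Edges leaving {v0, v4}: v0→v3 (8), v0→v6 (16), v0→v7 (10).
Cut capacity = 8 + 16 + 10 = 34.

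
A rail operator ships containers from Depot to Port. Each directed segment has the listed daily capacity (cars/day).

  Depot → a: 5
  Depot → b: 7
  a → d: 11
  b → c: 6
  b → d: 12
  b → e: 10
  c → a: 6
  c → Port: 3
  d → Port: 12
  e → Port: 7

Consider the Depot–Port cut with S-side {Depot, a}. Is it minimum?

No — its capacity is 18, but the minimum cut has capacity 12.

Given cut capacity: 7 + 11 = 18.
Augment Depot→a→d→Port: bottleneck 5, flow now 5.
Augment Depot→b→c→Port: bottleneck 3, flow now 8.
Augment Depot→b→d→Port: bottleneck 4, flow now 12.
No augmenting path remains; maximum flow = 12.
In the residual graph, reachable from Depot: {Depot}.
Min-cut edges: Depot→a (5), Depot→b (7); capacity 5 + 7 = 12.
Cut capacity 18 exceeds the max flow 12, so it is not minimum.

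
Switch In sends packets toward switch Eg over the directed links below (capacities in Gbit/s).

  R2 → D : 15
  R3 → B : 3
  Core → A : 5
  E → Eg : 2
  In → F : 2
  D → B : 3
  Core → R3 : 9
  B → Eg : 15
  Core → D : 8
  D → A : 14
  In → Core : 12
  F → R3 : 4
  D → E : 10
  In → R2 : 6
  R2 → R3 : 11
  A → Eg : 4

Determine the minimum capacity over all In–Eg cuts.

Augment In→Core→A→Eg: bottleneck 4, flow now 4.
Augment In→Core→D→B→Eg: bottleneck 3, flow now 7.
Augment In→Core→D→E→Eg: bottleneck 2, flow now 9.
Augment In→Core→R3→B→Eg: bottleneck 3, flow now 12.
No augmenting path remains; maximum flow = 12.
By max-flow min-cut, the minimum cut capacity equals the max flow.
In the residual graph, reachable from In: {In, Core, R2, F, D, R3, A, E}.
Min-cut edges: D→B (3), R3→B (3), A→Eg (4), E→Eg (2); capacity 3 + 3 + 4 + 2 = 12.

12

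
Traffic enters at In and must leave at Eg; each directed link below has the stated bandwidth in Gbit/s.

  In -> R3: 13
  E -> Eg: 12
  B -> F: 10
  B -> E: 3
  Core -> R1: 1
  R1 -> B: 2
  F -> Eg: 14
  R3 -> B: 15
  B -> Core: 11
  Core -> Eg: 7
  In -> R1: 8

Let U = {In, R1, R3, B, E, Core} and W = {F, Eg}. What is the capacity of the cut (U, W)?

29

Edges leaving {In, R1, R3, B, E, Core}: B→F (10), E→Eg (12), Core→Eg (7).
Cut capacity = 10 + 12 + 7 = 29.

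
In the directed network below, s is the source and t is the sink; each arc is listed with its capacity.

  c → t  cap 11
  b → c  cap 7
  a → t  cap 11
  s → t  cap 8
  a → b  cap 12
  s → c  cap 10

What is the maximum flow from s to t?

Augment s→t: bottleneck 8, flow now 8.
Augment s→c→t: bottleneck 10, flow now 18.
No augmenting path remains; maximum flow = 18.
In the residual graph, reachable from s: {s}.
Min-cut edges: s→c (10), s→t (8); capacity 10 + 8 = 18.
This cut is saturated, so no flow can exceed 18.

18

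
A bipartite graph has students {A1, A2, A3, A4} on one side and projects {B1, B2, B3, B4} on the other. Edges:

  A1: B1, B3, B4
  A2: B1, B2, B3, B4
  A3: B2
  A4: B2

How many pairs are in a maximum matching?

Unit-capacity flow: source→left, listed edges, right→sink; max matching = max flow.
Augmenting path A1→B1 (+1); matched 1.
Augmenting path A2→B2 (+1); matched 2.
Augmenting path A3→B2→A2→B3 (+1); matched 3.
No augmenting path remains; maximum matching = 3.
König certificate: {A1, A2, B2} is a vertex cover of size 3 (every listed pair touches it), so no matching can be larger.

3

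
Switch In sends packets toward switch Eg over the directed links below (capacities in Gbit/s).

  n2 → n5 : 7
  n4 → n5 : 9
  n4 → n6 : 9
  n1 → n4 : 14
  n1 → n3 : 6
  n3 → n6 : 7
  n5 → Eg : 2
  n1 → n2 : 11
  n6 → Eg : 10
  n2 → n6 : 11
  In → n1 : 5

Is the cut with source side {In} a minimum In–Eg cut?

Yes — it is a minimum cut (capacity 5).

Given cut capacity: 5 = 5.
Augment In→n1→n2→n5→Eg: bottleneck 2, flow now 2.
Augment In→n1→n2→n6→Eg: bottleneck 3, flow now 5.
No augmenting path remains; maximum flow = 5.
Cut capacity 5 equals the max flow, so it is a minimum cut.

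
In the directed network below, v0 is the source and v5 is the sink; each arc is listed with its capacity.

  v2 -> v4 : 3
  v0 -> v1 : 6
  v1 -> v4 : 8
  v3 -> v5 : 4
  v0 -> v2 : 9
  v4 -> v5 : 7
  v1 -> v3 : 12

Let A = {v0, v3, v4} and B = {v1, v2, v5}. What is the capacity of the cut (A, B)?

26

Edges leaving {v0, v3, v4}: v0→v1 (6), v0→v2 (9), v3→v5 (4), v4→v5 (7).
Cut capacity = 6 + 9 + 4 + 7 = 26.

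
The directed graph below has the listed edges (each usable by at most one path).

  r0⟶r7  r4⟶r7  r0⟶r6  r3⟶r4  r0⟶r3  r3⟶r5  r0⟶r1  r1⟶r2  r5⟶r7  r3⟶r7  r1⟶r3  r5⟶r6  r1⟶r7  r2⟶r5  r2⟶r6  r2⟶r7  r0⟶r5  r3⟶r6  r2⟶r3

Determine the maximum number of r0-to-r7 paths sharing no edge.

4

Assign every edge capacity 1; by Menger, the answer equals the max flow.
Path r0→r7 (+1); total 1.
Path r0→r1→r7 (+1); total 2.
Path r0→r3→r7 (+1); total 3.
Path r0→r5→r7 (+1); total 4.
No residual r0→r7 path; max flow = 4.
Certifying cut of size 4: {r0→r1, r0→r3, r0→r5, r0→r7}.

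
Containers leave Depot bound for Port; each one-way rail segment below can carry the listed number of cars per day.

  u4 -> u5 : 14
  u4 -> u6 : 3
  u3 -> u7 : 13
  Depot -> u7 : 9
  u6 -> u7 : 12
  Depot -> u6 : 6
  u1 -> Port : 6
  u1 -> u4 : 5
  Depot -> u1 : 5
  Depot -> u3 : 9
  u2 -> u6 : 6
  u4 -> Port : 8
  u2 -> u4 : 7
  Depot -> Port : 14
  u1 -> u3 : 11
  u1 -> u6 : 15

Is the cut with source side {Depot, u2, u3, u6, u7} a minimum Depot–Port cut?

Given cut capacity: 5 + 14 + 7 = 26.
Augment Depot→Port: bottleneck 14, flow now 14.
Augment Depot→u1→Port: bottleneck 5, flow now 19.
No augmenting path remains; maximum flow = 19.
In the residual graph, reachable from Depot: {Depot, u3, u6, u7}.
Min-cut edges: Depot→u1 (5), Depot→Port (14); capacity 5 + 14 = 19.
Cut capacity 26 exceeds the max flow 19, so it is not minimum.

No — its capacity is 26, but the minimum cut has capacity 19.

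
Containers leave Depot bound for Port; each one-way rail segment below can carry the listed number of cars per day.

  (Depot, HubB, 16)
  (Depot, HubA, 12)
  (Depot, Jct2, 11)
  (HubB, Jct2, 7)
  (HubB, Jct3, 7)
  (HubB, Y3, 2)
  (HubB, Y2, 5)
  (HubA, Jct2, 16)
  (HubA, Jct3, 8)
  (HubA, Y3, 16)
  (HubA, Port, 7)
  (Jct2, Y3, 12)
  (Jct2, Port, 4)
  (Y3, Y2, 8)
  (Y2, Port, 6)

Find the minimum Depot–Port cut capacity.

Augment Depot→HubA→Port: bottleneck 7, flow now 7.
Augment Depot→Jct2→Port: bottleneck 4, flow now 11.
Augment Depot→HubB→Y2→Port: bottleneck 5, flow now 16.
Augment Depot→HubB→Y3→Y2→Port: bottleneck 1, flow now 17.
No augmenting path remains; maximum flow = 17.
By max-flow min-cut, the minimum cut capacity equals the max flow.
In the residual graph, reachable from Depot: {Depot, HubB, HubA, Jct2, Jct3, Y3, Y2}.
Min-cut edges: HubA→Port (7), Jct2→Port (4), Y2→Port (6); capacity 7 + 4 + 6 = 17.

17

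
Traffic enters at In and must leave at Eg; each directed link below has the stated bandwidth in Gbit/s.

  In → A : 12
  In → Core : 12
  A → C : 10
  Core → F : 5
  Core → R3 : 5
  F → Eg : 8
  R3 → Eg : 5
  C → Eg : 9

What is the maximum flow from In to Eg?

Augment In→A→C→Eg: bottleneck 9, flow now 9.
Augment In→Core→F→Eg: bottleneck 5, flow now 14.
Augment In→Core→R3→Eg: bottleneck 5, flow now 19.
No augmenting path remains; maximum flow = 19.
In the residual graph, reachable from In: {In, A, Core, C}.
Min-cut edges: Core→F (5), Core→R3 (5), C→Eg (9); capacity 5 + 5 + 9 = 19.
This cut is saturated, so no flow can exceed 19.

19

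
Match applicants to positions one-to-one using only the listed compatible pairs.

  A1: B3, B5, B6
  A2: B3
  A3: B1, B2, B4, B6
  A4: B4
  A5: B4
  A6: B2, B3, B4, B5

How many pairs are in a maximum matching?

Unit-capacity flow: source→left, listed edges, right→sink; max matching = max flow.
Augmenting path A1→B3 (+1); matched 1.
Augmenting path A3→B1 (+1); matched 2.
Augmenting path A4→B4 (+1); matched 3.
Augmenting path A6→B2 (+1); matched 4.
Augmenting path A2→B3→A1→B5 (+1); matched 5.
No augmenting path remains; maximum matching = 5.
König certificate: {A1, A2, A3, A6, B4} is a vertex cover of size 5 (every listed pair touches it), so no matching can be larger.

5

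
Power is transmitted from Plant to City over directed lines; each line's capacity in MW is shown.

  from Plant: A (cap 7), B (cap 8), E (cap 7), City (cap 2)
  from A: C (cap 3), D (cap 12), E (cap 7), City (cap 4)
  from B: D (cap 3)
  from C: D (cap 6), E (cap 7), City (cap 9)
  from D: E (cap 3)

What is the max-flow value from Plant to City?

9

Augment Plant→City: bottleneck 2, flow now 2.
Augment Plant→A→City: bottleneck 4, flow now 6.
Augment Plant→A→C→City: bottleneck 3, flow now 9.
No augmenting path remains; maximum flow = 9.
In the residual graph, reachable from Plant: {Plant, B, D, E}.
Min-cut edges: Plant→A (7), Plant→City (2); capacity 7 + 2 = 9.
This cut is saturated, so no flow can exceed 9.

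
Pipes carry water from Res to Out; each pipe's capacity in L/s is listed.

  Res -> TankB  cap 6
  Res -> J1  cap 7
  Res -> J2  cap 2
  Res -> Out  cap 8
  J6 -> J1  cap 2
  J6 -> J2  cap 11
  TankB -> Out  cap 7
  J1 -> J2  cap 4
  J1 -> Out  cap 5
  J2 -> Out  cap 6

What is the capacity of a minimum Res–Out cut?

Augment Res→Out: bottleneck 8, flow now 8.
Augment Res→TankB→Out: bottleneck 6, flow now 14.
Augment Res→J1→Out: bottleneck 5, flow now 19.
Augment Res→J2→Out: bottleneck 2, flow now 21.
Augment Res→J1→J2→Out: bottleneck 2, flow now 23.
No augmenting path remains; maximum flow = 23.
By max-flow min-cut, the minimum cut capacity equals the max flow.
In the residual graph, reachable from Res: {Res}.
Min-cut edges: Res→TankB (6), Res→J1 (7), Res→J2 (2), Res→Out (8); capacity 6 + 7 + 2 + 8 = 23.

23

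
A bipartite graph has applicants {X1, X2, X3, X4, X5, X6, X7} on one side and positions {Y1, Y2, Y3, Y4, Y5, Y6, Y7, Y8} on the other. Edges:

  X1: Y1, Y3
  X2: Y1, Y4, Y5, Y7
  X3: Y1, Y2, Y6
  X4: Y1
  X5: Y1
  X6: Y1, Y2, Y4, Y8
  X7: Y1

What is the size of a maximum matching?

Unit-capacity flow: source→left, listed edges, right→sink; max matching = max flow.
Augmenting path X1→Y1 (+1); matched 1.
Augmenting path X2→Y4 (+1); matched 2.
Augmenting path X3→Y2 (+1); matched 3.
Augmenting path X6→Y8 (+1); matched 4.
Augmenting path X4→Y1→X1→Y3 (+1); matched 5.
No augmenting path remains; maximum matching = 5.
König certificate: {X1, X2, X3, X6, Y1} is a vertex cover of size 5 (every listed pair touches it), so no matching can be larger.

5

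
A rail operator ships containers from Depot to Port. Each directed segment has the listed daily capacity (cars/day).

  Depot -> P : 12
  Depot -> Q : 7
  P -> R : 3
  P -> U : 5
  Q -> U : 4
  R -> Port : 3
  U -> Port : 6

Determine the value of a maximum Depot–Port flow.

Augment Depot→P→R→Port: bottleneck 3, flow now 3.
Augment Depot→P→U→Port: bottleneck 5, flow now 8.
Augment Depot→Q→U→Port: bottleneck 1, flow now 9.
No augmenting path remains; maximum flow = 9.
In the residual graph, reachable from Depot: {Depot, P, Q, U}.
Min-cut edges: P→R (3), U→Port (6); capacity 3 + 6 = 9.
This cut is saturated, so no flow can exceed 9.

9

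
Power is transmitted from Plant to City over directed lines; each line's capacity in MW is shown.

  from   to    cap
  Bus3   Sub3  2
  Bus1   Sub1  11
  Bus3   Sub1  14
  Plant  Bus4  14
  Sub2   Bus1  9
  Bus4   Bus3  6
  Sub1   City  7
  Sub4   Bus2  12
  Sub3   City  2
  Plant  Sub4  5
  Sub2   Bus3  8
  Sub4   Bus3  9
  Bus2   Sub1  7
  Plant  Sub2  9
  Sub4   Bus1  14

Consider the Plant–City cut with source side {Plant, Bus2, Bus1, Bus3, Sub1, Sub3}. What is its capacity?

37

Edges leaving {Plant, Bus2, Bus1, Bus3, Sub1, Sub3}: Plant→Sub2 (9), Plant→Sub4 (5), Plant→Bus4 (14), Sub1→City (7), Sub3→City (2).
Cut capacity = 9 + 5 + 14 + 7 + 2 = 37.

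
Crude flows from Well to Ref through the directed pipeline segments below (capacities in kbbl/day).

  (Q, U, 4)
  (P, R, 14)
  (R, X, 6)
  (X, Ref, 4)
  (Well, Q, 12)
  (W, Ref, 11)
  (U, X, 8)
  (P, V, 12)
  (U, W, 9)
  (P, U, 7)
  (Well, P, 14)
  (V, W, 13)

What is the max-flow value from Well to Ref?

Augment Well→P→R→X→Ref: bottleneck 4, flow now 4.
Augment Well→P→U→W→Ref: bottleneck 7, flow now 11.
Augment Well→P→V→W→Ref: bottleneck 3, flow now 14.
Augment Well→Q→U→W→Ref: bottleneck 1, flow now 15.
No augmenting path remains; maximum flow = 15.
In the residual graph, reachable from Well: {Well, P, Q, R, U, V, W, X}.
Min-cut edges: W→Ref (11), X→Ref (4); capacity 11 + 4 = 15.
This cut is saturated, so no flow can exceed 15.

15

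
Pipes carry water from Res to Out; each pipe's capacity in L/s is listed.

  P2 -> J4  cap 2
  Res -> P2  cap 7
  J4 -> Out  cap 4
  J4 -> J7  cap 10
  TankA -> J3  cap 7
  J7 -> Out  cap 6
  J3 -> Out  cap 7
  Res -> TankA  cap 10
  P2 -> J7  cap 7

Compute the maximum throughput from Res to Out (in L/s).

14

Augment Res→TankA→J3→Out: bottleneck 7, flow now 7.
Augment Res→P2→J7→Out: bottleneck 6, flow now 13.
Augment Res→P2→J4→Out: bottleneck 1, flow now 14.
No augmenting path remains; maximum flow = 14.
In the residual graph, reachable from Res: {Res, TankA}.
Min-cut edges: Res→P2 (7), TankA→J3 (7); capacity 7 + 7 = 14.
This cut is saturated, so no flow can exceed 14.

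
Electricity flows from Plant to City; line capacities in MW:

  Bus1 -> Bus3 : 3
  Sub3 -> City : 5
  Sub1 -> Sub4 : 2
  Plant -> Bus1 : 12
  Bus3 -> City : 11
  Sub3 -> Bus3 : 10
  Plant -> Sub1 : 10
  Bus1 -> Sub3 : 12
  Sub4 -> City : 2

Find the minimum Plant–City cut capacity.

Augment Plant→Bus1→Bus3→City: bottleneck 3, flow now 3.
Augment Plant→Bus1→Sub3→City: bottleneck 5, flow now 8.
Augment Plant→Sub1→Sub4→City: bottleneck 2, flow now 10.
Augment Plant→Bus1→Sub3→Bus3→City: bottleneck 4, flow now 14.
No augmenting path remains; maximum flow = 14.
By max-flow min-cut, the minimum cut capacity equals the max flow.
In the residual graph, reachable from Plant: {Plant, Sub1}.
Min-cut edges: Plant→Bus1 (12), Sub1→Sub4 (2); capacity 12 + 2 = 14.

14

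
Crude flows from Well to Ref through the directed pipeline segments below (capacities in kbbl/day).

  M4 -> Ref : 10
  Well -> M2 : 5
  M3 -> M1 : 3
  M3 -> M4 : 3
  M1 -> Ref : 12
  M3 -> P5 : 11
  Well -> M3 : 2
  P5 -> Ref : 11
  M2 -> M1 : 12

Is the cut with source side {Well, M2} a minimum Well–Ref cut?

Given cut capacity: 2 + 12 = 14.
Augment Well→M2→M1→Ref: bottleneck 5, flow now 5.
Augment Well→M3→P5→Ref: bottleneck 2, flow now 7.
No augmenting path remains; maximum flow = 7.
In the residual graph, reachable from Well: {Well}.
Min-cut edges: Well→M2 (5), Well→M3 (2); capacity 5 + 2 = 7.
Cut capacity 14 exceeds the max flow 7, so it is not minimum.

No — its capacity is 14, but the minimum cut has capacity 7.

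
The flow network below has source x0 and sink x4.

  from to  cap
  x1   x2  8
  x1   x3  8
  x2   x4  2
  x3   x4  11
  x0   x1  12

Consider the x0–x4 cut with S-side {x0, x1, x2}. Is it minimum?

Given cut capacity: 8 + 2 = 10.
Augment x0→x1→x2→x4: bottleneck 2, flow now 2.
Augment x0→x1→x3→x4: bottleneck 8, flow now 10.
No augmenting path remains; maximum flow = 10.
Cut capacity 10 equals the max flow, so it is a minimum cut.

Yes — it is a minimum cut (capacity 10).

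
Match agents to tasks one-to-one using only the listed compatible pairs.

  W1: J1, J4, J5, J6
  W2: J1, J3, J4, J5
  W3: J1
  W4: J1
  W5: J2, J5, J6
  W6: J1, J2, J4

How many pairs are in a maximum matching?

5

Unit-capacity flow: source→left, listed edges, right→sink; max matching = max flow.
Augmenting path W1→J1 (+1); matched 1.
Augmenting path W2→J3 (+1); matched 2.
Augmenting path W5→J2 (+1); matched 3.
Augmenting path W6→J4 (+1); matched 4.
Augmenting path W3→J1→W1→J5 (+1); matched 5.
No augmenting path remains; maximum matching = 5.
König certificate: {W1, W2, W5, W6, J1} is a vertex cover of size 5 (every listed pair touches it), so no matching can be larger.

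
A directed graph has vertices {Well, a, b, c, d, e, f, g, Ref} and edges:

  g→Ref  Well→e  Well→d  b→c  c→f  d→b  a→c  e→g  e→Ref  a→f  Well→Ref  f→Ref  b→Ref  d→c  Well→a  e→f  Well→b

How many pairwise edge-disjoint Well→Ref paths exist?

Assign every edge capacity 1; by Menger, the answer equals the max flow.
Path Well→Ref (+1); total 1.
Path Well→b→Ref (+1); total 2.
Path Well→e→Ref (+1); total 3.
Path Well→a→f→Ref (+1); total 4.
No residual Well→Ref path; max flow = 4.
Certifying cut of size 4: {Well→Ref, Well→e, b→Ref, f→Ref}.

4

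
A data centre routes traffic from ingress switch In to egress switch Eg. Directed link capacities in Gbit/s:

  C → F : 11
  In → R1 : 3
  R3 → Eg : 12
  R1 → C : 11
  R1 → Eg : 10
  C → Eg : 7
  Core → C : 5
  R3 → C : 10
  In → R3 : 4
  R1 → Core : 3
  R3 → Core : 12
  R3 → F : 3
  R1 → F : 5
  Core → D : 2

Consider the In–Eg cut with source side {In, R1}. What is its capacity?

33

Edges leaving {In, R1}: In→R3 (4), R1→Core (3), R1→C (11), R1→F (5), R1→Eg (10).
Cut capacity = 4 + 3 + 11 + 5 + 10 = 33.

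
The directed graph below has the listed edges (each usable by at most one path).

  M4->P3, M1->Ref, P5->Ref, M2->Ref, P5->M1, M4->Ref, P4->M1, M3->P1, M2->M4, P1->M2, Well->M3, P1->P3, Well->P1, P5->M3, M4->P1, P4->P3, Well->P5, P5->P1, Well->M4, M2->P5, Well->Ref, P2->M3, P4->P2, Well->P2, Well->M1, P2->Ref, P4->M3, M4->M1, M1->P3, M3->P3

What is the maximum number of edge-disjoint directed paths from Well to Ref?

Assign every edge capacity 1; by Menger, the answer equals the max flow.
Path Well→Ref (+1); total 1.
Path Well→P5→Ref (+1); total 2.
Path Well→P2→Ref (+1); total 3.
Path Well→M1→Ref (+1); total 4.
Path Well→M4→Ref (+1); total 5.
Path Well→P1→M2→Ref (+1); total 6.
No residual Well→Ref path; max flow = 6.
Certifying cut of size 6: {P1→M2, Well→M1, Well→M4, Well→P2, Well→P5, Well→Ref}.

6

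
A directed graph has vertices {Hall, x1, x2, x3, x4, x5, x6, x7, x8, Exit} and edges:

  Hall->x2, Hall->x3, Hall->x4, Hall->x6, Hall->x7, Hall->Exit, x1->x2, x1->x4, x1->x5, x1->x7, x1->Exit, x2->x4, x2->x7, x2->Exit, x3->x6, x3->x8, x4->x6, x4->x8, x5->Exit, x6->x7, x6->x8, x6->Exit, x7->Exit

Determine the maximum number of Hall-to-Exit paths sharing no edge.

Assign every edge capacity 1; by Menger, the answer equals the max flow.
Path Hall→Exit (+1); total 1.
Path Hall→x2→Exit (+1); total 2.
Path Hall→x6→Exit (+1); total 3.
Path Hall→x7→Exit (+1); total 4.
No residual Hall→Exit path; max flow = 4.
Certifying cut of size 4: {Hall→Exit, Hall→x2, x6→Exit, x7→Exit}.

4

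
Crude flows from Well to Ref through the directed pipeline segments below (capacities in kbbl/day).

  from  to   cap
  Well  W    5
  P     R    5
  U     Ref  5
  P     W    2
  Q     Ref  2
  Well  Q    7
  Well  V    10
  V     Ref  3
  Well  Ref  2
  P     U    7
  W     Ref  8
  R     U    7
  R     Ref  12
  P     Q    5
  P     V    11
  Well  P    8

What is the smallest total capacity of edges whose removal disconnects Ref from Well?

20

Augment Well→Ref: bottleneck 2, flow now 2.
Augment Well→Q→Ref: bottleneck 2, flow now 4.
Augment Well→V→Ref: bottleneck 3, flow now 7.
Augment Well→W→Ref: bottleneck 5, flow now 12.
Augment Well→P→R→Ref: bottleneck 5, flow now 17.
Augment Well→P→U→Ref: bottleneck 3, flow now 20.
No augmenting path remains; maximum flow = 20.
By max-flow min-cut, the minimum cut capacity equals the max flow.
In the residual graph, reachable from Well: {Well, Q, V}.
Min-cut edges: Well→P (8), Well→W (5), Well→Ref (2), Q→Ref (2), V→Ref (3); capacity 8 + 5 + 2 + 2 + 3 = 20.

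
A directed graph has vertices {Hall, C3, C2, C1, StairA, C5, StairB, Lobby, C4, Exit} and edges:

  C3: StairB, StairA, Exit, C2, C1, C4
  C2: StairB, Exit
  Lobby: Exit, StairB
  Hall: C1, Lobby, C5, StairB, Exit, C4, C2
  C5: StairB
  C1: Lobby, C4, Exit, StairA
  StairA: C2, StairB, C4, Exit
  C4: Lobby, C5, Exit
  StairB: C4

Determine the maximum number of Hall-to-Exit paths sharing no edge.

5

Assign every edge capacity 1; by Menger, the answer equals the max flow.
Path Hall→Exit (+1); total 1.
Path Hall→C2→Exit (+1); total 2.
Path Hall→C1→Exit (+1); total 3.
Path Hall→Lobby→Exit (+1); total 4.
Path Hall→C4→Exit (+1); total 5.
No residual Hall→Exit path; max flow = 5.
Certifying cut of size 5: {C4→Exit, Hall→C1, Hall→C2, Hall→Exit, Lobby→Exit}.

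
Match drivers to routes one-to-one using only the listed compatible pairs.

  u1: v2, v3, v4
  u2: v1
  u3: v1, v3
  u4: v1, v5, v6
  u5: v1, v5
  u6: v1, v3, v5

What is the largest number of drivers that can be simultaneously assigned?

Unit-capacity flow: source→left, listed edges, right→sink; max matching = max flow.
Augmenting path u1→v2 (+1); matched 1.
Augmenting path u2→v1 (+1); matched 2.
Augmenting path u3→v3 (+1); matched 3.
Augmenting path u4→v5 (+1); matched 4.
Augmenting path u5→v5→u4→v6 (+1); matched 5.
No augmenting path remains; maximum matching = 5.
König certificate: {u1, u4, v1, v3, v5} is a vertex cover of size 5 (every listed pair touches it), so no matching can be larger.

5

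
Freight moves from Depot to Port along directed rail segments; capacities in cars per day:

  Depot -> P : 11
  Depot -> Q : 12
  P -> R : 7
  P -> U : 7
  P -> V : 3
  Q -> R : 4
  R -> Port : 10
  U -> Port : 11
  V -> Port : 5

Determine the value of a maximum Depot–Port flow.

15

Augment Depot→P→R→Port: bottleneck 7, flow now 7.
Augment Depot→P→U→Port: bottleneck 4, flow now 11.
Augment Depot→Q→R→Port: bottleneck 3, flow now 14.
Augment Depot→Q→R→P→U→Port: bottleneck 1, flow now 15. (uses reverse residual edge)
No augmenting path remains; maximum flow = 15.
In the residual graph, reachable from Depot: {Depot, Q}.
Min-cut edges: Depot→P (11), Q→R (4); capacity 11 + 4 = 15.
This cut is saturated, so no flow can exceed 15.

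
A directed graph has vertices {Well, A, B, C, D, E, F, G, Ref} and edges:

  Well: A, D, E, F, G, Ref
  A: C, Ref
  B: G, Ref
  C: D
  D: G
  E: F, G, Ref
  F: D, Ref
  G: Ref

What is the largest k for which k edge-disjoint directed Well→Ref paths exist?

5

Assign every edge capacity 1; by Menger, the answer equals the max flow.
Path Well→Ref (+1); total 1.
Path Well→A→Ref (+1); total 2.
Path Well→E→Ref (+1); total 3.
Path Well→F→Ref (+1); total 4.
Path Well→G→Ref (+1); total 5.
No residual Well→Ref path; max flow = 5.
Certifying cut of size 5: {G→Ref, Well→A, Well→E, Well→F, Well→Ref}.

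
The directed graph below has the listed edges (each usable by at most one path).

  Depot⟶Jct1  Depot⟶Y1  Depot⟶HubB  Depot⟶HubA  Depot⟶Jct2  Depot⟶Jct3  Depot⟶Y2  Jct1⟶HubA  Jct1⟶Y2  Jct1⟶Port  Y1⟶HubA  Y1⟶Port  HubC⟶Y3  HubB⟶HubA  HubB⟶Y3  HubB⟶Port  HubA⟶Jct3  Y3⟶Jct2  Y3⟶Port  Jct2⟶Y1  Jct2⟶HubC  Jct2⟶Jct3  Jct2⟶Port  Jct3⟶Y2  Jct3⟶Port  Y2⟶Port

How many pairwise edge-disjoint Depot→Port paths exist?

6

Assign every edge capacity 1; by Menger, the answer equals the max flow.
Path Depot→Jct1→Port (+1); total 1.
Path Depot→Y1→Port (+1); total 2.
Path Depot→HubB→Port (+1); total 3.
Path Depot→Jct2→Port (+1); total 4.
Path Depot→Jct3→Port (+1); total 5.
Path Depot→Y2→Port (+1); total 6.
No residual Depot→Port path; max flow = 6.
Certifying cut of size 6: {Depot→HubB, Depot→Jct1, Depot→Jct2, Depot→Y1, Jct3→Port, Y2→Port}.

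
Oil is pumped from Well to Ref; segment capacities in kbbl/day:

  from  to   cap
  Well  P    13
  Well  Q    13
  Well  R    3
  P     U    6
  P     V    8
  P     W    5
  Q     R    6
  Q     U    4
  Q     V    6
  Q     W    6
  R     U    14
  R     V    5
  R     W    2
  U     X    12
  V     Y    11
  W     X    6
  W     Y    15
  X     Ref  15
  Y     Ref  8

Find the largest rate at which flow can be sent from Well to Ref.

Augment Well→P→U→X→Ref: bottleneck 6, flow now 6.
Augment Well→P→V→Y→Ref: bottleneck 7, flow now 13.
Augment Well→Q→U→X→Ref: bottleneck 4, flow now 17.
Augment Well→Q→V→Y→Ref: bottleneck 1, flow now 18.
Augment Well→Q→W→X→Ref: bottleneck 5, flow now 23.
No augmenting path remains; maximum flow = 23.
In the residual graph, reachable from Well: {Well, P, Q, R, U, V, W, X, Y}.
Min-cut edges: X→Ref (15), Y→Ref (8); capacity 15 + 8 = 23.
This cut is saturated, so no flow can exceed 23.

23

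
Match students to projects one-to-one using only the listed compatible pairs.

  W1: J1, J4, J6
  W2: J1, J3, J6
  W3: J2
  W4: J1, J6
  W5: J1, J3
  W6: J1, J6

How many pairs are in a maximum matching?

Unit-capacity flow: source→left, listed edges, right→sink; max matching = max flow.
Augmenting path W1→J1 (+1); matched 1.
Augmenting path W2→J3 (+1); matched 2.
Augmenting path W3→J2 (+1); matched 3.
Augmenting path W4→J6 (+1); matched 4.
Augmenting path W5→J1→W1→J4 (+1); matched 5.
No augmenting path remains; maximum matching = 5.
König certificate: {W1, W3, J1, J3, J6} is a vertex cover of size 5 (every listed pair touches it), so no matching can be larger.

5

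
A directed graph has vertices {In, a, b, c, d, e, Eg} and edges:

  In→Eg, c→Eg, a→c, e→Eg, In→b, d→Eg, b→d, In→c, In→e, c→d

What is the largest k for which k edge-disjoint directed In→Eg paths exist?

4

Assign every edge capacity 1; by Menger, the answer equals the max flow.
Path In→Eg (+1); total 1.
Path In→c→Eg (+1); total 2.
Path In→e→Eg (+1); total 3.
Path In→b→d→Eg (+1); total 4.
No residual In→Eg path; max flow = 4.
Certifying cut of size 4: {In→Eg, In→b, In→c, In→e}.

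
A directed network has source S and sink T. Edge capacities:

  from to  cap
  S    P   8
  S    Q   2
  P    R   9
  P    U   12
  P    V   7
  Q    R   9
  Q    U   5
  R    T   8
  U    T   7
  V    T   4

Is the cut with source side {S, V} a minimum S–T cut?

No — its capacity is 14, but the minimum cut has capacity 10.

Given cut capacity: 8 + 2 + 4 = 14.
Augment S→P→R→T: bottleneck 8, flow now 8.
Augment S→Q→U→T: bottleneck 2, flow now 10.
No augmenting path remains; maximum flow = 10.
In the residual graph, reachable from S: {S}.
Min-cut edges: S→P (8), S→Q (2); capacity 8 + 2 = 10.
Cut capacity 14 exceeds the max flow 10, so it is not minimum.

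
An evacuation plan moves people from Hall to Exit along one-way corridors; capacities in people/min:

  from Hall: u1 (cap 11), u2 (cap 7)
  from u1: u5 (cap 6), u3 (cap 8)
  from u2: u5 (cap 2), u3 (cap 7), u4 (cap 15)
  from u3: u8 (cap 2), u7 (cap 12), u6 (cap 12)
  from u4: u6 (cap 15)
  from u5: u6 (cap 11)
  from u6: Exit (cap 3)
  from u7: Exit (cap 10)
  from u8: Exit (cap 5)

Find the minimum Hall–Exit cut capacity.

Augment Hall→u1→u3→u6→Exit: bottleneck 3, flow now 3.
Augment Hall→u1→u3→u7→Exit: bottleneck 5, flow now 8.
Augment Hall→u2→u3→u7→Exit: bottleneck 5, flow now 13.
Augment Hall→u2→u3→u8→Exit: bottleneck 2, flow now 15.
No augmenting path remains; maximum flow = 15.
By max-flow min-cut, the minimum cut capacity equals the max flow.
In the residual graph, reachable from Hall: {Hall, u1, u2, u3, u4, u5, u6, u7}.
Min-cut edges: u3→u8 (2), u6→Exit (3), u7→Exit (10); capacity 2 + 3 + 10 = 15.

15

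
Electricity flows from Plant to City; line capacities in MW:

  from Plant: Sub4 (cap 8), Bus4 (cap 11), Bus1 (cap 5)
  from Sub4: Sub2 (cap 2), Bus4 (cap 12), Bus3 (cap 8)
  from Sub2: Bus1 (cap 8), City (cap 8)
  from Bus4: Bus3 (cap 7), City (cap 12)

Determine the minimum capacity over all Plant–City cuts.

14

Augment Plant→Bus4→City: bottleneck 11, flow now 11.
Augment Plant→Sub4→Sub2→City: bottleneck 2, flow now 13.
Augment Plant→Sub4→Bus4→City: bottleneck 1, flow now 14.
No augmenting path remains; maximum flow = 14.
By max-flow min-cut, the minimum cut capacity equals the max flow.
In the residual graph, reachable from Plant: {Plant, Sub4, Bus4, Bus3, Bus1}.
Min-cut edges: Sub4→Sub2 (2), Bus4→City (12); capacity 2 + 12 = 14.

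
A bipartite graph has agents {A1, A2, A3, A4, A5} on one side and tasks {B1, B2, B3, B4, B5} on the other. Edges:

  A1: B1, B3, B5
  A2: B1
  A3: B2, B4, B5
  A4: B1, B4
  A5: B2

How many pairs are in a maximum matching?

Unit-capacity flow: source→left, listed edges, right→sink; max matching = max flow.
Augmenting path A1→B1 (+1); matched 1.
Augmenting path A3→B2 (+1); matched 2.
Augmenting path A4→B4 (+1); matched 3.
Augmenting path A2→B1→A1→B3 (+1); matched 4.
Augmenting path A5→B2→A3→B5 (+1); matched 5.
No augmenting path remains; maximum matching = 5.
König certificate: {A1, A2, A3, A4, A5} is a vertex cover of size 5 (every listed pair touches it), so no matching can be larger.

5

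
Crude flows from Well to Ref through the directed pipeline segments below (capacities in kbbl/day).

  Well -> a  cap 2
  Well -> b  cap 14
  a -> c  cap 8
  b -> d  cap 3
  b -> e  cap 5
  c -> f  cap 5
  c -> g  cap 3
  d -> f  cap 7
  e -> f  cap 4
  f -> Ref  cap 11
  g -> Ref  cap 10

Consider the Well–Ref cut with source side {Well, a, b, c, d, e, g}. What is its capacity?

Edges leaving {Well, a, b, c, d, e, g}: c→f (5), d→f (7), e→f (4), g→Ref (10).
Cut capacity = 5 + 7 + 4 + 10 = 26.

26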